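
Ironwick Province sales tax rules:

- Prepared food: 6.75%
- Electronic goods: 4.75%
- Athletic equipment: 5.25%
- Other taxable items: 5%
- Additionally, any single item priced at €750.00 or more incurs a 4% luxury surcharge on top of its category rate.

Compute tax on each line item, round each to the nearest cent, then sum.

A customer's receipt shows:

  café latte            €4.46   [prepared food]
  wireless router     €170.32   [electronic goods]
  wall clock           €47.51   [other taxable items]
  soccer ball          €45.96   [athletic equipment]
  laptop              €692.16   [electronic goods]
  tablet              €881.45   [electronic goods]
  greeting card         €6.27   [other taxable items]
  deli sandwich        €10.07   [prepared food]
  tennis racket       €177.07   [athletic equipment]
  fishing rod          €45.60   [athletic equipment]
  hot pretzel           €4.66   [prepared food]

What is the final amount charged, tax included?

Café latte €4.46: prepared food → 6.75% → €0.30
Wireless router €170.32: electronic goods → 4.75% → €8.09
Wall clock €47.51: other taxable items → 5% → €2.38
Soccer ball €45.96: athletic equipment → 5.25% → €2.41
Laptop €692.16: electronic goods → 4.75% → €32.88
Tablet €881.45: electronic goods → 4.75% + 4% surcharge = 8.75% → €77.13
Greeting card €6.27: other taxable items → 5% → €0.31
Deli sandwich €10.07: prepared food → 6.75% → €0.68
Tennis racket €177.07: athletic equipment → 5.25% → €9.30
Fishing rod €45.60: athletic equipment → 5.25% → €2.39
Hot pretzel €4.66: prepared food → 6.75% → €0.31
Subtotal = €2085.53; tax = €136.18; total due = €2221.71

€2221.71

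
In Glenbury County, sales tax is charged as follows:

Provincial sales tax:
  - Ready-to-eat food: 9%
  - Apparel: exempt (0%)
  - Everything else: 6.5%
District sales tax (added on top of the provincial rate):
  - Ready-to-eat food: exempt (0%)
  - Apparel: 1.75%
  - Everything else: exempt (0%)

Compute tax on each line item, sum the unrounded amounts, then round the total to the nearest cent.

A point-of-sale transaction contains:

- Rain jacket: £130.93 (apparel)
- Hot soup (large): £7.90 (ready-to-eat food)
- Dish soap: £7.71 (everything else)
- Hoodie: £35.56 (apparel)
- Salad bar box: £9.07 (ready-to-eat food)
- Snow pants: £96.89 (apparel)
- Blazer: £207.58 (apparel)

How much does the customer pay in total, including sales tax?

Rain jacket £130.93: apparel → 0% + 1.75% district = 1.75% → £2.291275
Hot soup (large) £7.90: ready-to-eat food → 9% + 0% district = 9% → £0.711
Dish soap £7.71: everything else → 6.5% + 0% district = 6.5% → £0.50115
Hoodie £35.56: apparel → 0% + 1.75% district = 1.75% → £0.6223
Salad bar box £9.07: ready-to-eat food → 9% + 0% district = 9% → £0.8163
Snow pants £96.89: apparel → 0% + 1.75% district = 1.75% → £1.695575
Blazer £207.58: apparel → 0% + 1.75% district = 1.75% → £3.63265
Subtotal = £495.64; unrounded tax = £10.27025 → £10.27; total due = £505.91

£505.91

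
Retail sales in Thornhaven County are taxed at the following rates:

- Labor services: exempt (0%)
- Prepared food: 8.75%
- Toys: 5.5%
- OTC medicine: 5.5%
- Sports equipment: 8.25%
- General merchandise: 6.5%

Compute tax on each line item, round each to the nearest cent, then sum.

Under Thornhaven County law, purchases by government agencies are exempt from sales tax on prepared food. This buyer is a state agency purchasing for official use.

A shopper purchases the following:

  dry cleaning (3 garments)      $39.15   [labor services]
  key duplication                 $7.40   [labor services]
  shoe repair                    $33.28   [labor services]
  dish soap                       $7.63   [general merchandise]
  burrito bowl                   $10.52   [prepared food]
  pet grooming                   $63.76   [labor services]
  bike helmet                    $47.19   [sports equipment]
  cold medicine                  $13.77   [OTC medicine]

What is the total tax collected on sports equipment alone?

$3.89

Bike helmet $47.19: sports equipment → 8.25% → $3.89
Tax on sports equipment = $3.89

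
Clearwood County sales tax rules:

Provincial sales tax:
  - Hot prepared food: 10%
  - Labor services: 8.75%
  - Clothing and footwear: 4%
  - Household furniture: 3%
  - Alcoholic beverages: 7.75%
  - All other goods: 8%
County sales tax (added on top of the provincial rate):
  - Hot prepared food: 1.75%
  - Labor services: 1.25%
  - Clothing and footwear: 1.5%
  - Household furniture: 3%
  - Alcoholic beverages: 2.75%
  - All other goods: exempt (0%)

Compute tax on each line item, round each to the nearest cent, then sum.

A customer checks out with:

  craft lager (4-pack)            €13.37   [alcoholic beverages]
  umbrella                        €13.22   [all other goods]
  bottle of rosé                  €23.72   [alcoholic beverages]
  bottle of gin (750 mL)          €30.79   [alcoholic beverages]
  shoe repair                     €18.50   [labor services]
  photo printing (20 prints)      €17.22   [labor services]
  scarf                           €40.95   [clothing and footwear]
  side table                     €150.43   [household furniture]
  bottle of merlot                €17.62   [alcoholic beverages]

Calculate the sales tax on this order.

€24.88

Craft lager (4-pack) €13.37: alcoholic beverages → 7.75% + 2.75% county = 10.5% → €1.40
Umbrella €13.22: all other goods → 8% + 0% county = 8% → €1.06
Bottle of rosé €23.72: alcoholic beverages → 7.75% + 2.75% county = 10.5% → €2.49
Bottle of gin (750 mL) €30.79: alcoholic beverages → 7.75% + 2.75% county = 10.5% → €3.23
Shoe repair €18.50: labor services → 8.75% + 1.25% county = 10% → €1.85
Photo printing (20 prints) €17.22: labor services → 8.75% + 1.25% county = 10% → €1.72
Scarf €40.95: clothing and footwear → 4% + 1.5% county = 5.5% → €2.25
Side table €150.43: household furniture → 3% + 3% county = 6% → €9.03
Bottle of merlot €17.62: alcoholic beverages → 7.75% + 2.75% county = 10.5% → €1.85
Total tax = €1.40 + €1.06 + €2.49 + €3.23 + €1.85 + €1.72 + €2.25 + €9.03 + €1.85 = €24.88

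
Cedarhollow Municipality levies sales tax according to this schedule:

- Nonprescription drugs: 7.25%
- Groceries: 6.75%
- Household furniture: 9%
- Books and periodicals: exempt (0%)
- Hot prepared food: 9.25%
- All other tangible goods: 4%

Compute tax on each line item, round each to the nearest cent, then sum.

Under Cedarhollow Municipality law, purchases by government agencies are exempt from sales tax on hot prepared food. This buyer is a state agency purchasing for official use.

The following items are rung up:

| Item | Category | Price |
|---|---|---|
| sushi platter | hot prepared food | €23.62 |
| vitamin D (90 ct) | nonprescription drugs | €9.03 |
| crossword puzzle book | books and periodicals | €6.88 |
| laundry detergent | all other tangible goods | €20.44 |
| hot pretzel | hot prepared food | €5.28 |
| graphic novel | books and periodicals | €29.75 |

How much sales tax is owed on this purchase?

Sushi platter €23.62: hot prepared food, buyer-exempt → 0% → €0.00
Vitamin D (90 ct) €9.03: nonprescription drugs → 7.25% → €0.65
Crossword puzzle book €6.88: books and periodicals → 0% → €0.00
Laundry detergent €20.44: all other tangible goods → 4% → €0.82
Hot pretzel €5.28: hot prepared food, buyer-exempt → 0% → €0.00
Graphic novel €29.75: books and periodicals → 0% → €0.00
Total tax = €0.65 + €0.82 = €1.47

€1.47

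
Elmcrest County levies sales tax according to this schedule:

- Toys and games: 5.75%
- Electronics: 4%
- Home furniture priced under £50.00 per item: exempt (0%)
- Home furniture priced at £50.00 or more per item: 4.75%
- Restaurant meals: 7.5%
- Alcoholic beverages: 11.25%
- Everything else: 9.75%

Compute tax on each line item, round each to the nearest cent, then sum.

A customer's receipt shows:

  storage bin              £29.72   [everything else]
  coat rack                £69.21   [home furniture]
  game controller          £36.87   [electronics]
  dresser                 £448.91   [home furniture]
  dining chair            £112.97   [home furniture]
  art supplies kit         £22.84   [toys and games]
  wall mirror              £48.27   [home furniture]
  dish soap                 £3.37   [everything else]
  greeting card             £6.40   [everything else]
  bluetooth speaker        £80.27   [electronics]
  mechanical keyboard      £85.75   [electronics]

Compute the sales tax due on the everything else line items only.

£3.85

Storage bin £29.72: everything else → 9.75% → £2.90
Dish soap £3.37: everything else → 9.75% → £0.33
Greeting card £6.40: everything else → 9.75% → £0.62
Tax on everything else = £2.90 + £0.33 + £0.62 = £3.85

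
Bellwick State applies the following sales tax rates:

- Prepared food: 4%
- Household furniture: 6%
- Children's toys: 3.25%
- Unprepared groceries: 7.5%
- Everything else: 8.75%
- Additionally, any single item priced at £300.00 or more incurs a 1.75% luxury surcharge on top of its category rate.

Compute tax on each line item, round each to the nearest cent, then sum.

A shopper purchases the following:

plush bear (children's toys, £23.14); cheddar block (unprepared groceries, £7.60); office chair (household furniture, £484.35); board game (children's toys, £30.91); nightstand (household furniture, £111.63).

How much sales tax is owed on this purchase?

Plush bear £23.14: children's toys → 3.25% → £0.75
Cheddar block £7.60: unprepared groceries → 7.5% → £0.57
Office chair £484.35: household furniture → 6% + 1.75% surcharge = 7.75% → £37.54
Board game £30.91: children's toys → 3.25% → £1.00
Nightstand £111.63: household furniture → 6% → £6.70
Total tax = £0.75 + £0.57 + £37.54 + £1.00 + £6.70 = £46.56

£46.56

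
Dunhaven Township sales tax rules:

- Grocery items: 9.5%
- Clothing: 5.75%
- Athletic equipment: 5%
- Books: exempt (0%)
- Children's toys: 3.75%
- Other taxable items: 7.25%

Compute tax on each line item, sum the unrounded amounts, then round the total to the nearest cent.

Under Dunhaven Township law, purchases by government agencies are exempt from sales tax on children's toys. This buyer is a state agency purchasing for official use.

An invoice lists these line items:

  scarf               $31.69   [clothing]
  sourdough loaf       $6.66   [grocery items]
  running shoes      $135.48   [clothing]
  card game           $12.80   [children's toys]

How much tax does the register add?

Scarf $31.69: clothing → 5.75% → $1.822175
Sourdough loaf $6.66: grocery items → 9.5% → $0.6327
Running shoes $135.48: clothing → 5.75% → $7.7901
Card game $12.80: children's toys, buyer-exempt → 0% → $0.00
Unrounded tax sum = $10.244975 → $10.24

$10.24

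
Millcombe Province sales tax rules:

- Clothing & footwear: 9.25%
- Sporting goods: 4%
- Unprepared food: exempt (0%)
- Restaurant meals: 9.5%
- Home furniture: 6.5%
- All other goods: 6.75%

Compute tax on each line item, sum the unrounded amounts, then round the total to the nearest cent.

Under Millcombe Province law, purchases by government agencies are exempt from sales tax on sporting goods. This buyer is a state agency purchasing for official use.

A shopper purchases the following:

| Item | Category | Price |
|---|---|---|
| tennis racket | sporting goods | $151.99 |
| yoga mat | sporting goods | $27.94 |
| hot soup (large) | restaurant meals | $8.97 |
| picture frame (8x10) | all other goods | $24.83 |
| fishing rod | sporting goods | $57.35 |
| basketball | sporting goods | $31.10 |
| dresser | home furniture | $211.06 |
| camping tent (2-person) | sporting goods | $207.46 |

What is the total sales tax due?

$16.25

Tennis racket $151.99: sporting goods, buyer-exempt → 0% → $0.00
Yoga mat $27.94: sporting goods, buyer-exempt → 0% → $0.00
Hot soup (large) $8.97: restaurant meals → 9.5% → $0.85215
Picture frame (8x10) $24.83: all other goods → 6.75% → $1.676025
Fishing rod $57.35: sporting goods, buyer-exempt → 0% → $0.00
Basketball $31.10: sporting goods, buyer-exempt → 0% → $0.00
Dresser $211.06: home furniture → 6.5% → $13.7189
Camping tent (2-person) $207.46: sporting goods, buyer-exempt → 0% → $0.00
Unrounded tax sum = $16.247075 → $16.25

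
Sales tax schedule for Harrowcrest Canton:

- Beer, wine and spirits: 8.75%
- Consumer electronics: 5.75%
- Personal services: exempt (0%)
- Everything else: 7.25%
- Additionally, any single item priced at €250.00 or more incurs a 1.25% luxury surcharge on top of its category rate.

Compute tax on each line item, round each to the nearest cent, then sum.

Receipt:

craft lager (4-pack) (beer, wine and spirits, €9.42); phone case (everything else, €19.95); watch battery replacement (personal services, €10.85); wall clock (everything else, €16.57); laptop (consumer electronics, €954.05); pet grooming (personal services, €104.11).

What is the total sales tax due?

€70.25

Craft lager (4-pack) €9.42: beer, wine and spirits → 8.75% → €0.82
Phone case €19.95: everything else → 7.25% → €1.45
Watch battery replacement €10.85: personal services → 0% → €0.00
Wall clock €16.57: everything else → 7.25% → €1.20
Laptop €954.05: consumer electronics → 5.75% + 1.25% surcharge = 7% → €66.78
Pet grooming €104.11: personal services → 0% → €0.00
Total tax = €0.82 + €1.45 + €1.20 + €66.78 = €70.25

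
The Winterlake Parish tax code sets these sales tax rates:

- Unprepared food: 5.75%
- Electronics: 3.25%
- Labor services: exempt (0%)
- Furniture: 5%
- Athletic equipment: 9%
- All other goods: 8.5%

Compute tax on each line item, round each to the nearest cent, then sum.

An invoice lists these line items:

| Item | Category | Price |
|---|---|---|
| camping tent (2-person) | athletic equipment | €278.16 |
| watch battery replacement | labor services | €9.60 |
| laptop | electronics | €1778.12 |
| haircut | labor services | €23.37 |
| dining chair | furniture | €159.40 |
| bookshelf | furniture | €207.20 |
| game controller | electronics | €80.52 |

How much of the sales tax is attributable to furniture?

€18.33

Dining chair €159.40: furniture → 5% → €7.97
Bookshelf €207.20: furniture → 5% → €10.36
Tax on furniture = €7.97 + €10.36 = €18.33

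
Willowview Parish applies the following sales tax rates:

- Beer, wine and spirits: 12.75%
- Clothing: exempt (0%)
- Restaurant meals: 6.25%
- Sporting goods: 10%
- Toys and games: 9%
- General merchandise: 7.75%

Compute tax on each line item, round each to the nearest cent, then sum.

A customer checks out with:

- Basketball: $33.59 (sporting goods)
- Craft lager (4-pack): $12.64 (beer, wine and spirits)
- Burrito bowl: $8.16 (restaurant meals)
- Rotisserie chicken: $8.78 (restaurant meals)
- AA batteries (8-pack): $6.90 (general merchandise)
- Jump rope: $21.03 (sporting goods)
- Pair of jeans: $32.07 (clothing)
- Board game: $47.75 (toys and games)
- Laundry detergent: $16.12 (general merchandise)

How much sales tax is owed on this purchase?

Basketball $33.59: sporting goods → 10% → $3.36
Craft lager (4-pack) $12.64: beer, wine and spirits → 12.75% → $1.61
Burrito bowl $8.16: restaurant meals → 6.25% → $0.51
Rotisserie chicken $8.78: restaurant meals → 6.25% → $0.55
AA batteries (8-pack) $6.90: general merchandise → 7.75% → $0.53
Jump rope $21.03: sporting goods → 10% → $2.10
Pair of jeans $32.07: clothing → 0% → $0.00
Board game $47.75: toys and games → 9% → $4.30
Laundry detergent $16.12: general merchandise → 7.75% → $1.25
Total tax = $3.36 + $1.61 + $0.51 + $0.55 + $0.53 + $2.10 + $4.30 + $1.25 = $14.21

$14.21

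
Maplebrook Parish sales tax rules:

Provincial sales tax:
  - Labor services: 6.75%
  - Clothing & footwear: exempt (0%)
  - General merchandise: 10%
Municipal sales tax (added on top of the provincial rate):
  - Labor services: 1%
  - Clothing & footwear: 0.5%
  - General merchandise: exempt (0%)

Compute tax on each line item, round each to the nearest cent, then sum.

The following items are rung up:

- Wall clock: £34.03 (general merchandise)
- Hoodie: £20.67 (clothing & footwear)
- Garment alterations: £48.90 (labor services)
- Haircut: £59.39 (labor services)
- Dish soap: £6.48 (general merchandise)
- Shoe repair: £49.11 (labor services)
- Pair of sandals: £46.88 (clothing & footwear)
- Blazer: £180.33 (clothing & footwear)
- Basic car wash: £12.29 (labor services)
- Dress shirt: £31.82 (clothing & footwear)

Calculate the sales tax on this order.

£18.59

Wall clock £34.03: general merchandise → 10% + 0% municipal = 10% → £3.40
Hoodie £20.67: clothing & footwear → 0% + 0.5% municipal = 0.5% → £0.10
Garment alterations £48.90: labor services → 6.75% + 1% municipal = 7.75% → £3.79
Haircut £59.39: labor services → 6.75% + 1% municipal = 7.75% → £4.60
Dish soap £6.48: general merchandise → 10% + 0% municipal = 10% → £0.65
Shoe repair £49.11: labor services → 6.75% + 1% municipal = 7.75% → £3.81
Pair of sandals £46.88: clothing & footwear → 0% + 0.5% municipal = 0.5% → £0.23
Blazer £180.33: clothing & footwear → 0% + 0.5% municipal = 0.5% → £0.90
Basic car wash £12.29: labor services → 6.75% + 1% municipal = 7.75% → £0.95
Dress shirt £31.82: clothing & footwear → 0% + 0.5% municipal = 0.5% → £0.16
Total tax = £3.40 + £0.10 + £3.79 + £4.60 + £0.65 + £3.81 + £0.23 + £0.90 + £0.95 + £0.16 = £18.59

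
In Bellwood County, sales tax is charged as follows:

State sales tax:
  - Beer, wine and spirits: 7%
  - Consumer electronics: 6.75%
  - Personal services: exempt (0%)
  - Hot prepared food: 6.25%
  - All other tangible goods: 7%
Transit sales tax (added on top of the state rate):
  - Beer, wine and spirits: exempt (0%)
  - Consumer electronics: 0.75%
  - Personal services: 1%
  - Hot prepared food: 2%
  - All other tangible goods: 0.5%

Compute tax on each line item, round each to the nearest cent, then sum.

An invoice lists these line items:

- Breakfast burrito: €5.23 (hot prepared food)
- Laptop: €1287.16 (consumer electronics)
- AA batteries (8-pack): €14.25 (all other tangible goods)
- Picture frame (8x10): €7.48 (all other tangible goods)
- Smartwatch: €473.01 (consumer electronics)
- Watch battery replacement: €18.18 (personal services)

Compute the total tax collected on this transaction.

€134.26

Breakfast burrito €5.23: hot prepared food → 6.25% + 2% transit = 8.25% → €0.43
Laptop €1287.16: consumer electronics → 6.75% + 0.75% transit = 7.5% → €96.54
AA batteries (8-pack) €14.25: all other tangible goods → 7% + 0.5% transit = 7.5% → €1.07
Picture frame (8x10) €7.48: all other tangible goods → 7% + 0.5% transit = 7.5% → €0.56
Smartwatch €473.01: consumer electronics → 6.75% + 0.75% transit = 7.5% → €35.48
Watch battery replacement €18.18: personal services → 0% + 1% transit = 1% → €0.18
Total tax = €0.43 + €96.54 + €1.07 + €0.56 + €35.48 + €0.18 = €134.26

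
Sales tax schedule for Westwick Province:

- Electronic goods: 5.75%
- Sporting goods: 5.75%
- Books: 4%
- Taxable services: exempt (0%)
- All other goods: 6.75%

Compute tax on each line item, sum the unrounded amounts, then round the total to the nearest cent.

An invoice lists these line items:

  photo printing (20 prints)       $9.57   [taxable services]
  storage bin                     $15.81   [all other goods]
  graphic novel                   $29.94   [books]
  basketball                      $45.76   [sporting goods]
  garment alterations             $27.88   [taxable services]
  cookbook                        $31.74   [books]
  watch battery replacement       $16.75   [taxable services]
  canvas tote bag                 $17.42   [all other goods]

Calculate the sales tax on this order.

Photo printing (20 prints) $9.57: taxable services → 0% → $0.00
Storage bin $15.81: all other goods → 6.75% → $1.067175
Graphic novel $29.94: books → 4% → $1.1976
Basketball $45.76: sporting goods → 5.75% → $2.6312
Garment alterations $27.88: taxable services → 0% → $0.00
Cookbook $31.74: books → 4% → $1.2696
Watch battery replacement $16.75: taxable services → 0% → $0.00
Canvas tote bag $17.42: all other goods → 6.75% → $1.17585
Unrounded tax sum = $7.341425 → $7.34

$7.34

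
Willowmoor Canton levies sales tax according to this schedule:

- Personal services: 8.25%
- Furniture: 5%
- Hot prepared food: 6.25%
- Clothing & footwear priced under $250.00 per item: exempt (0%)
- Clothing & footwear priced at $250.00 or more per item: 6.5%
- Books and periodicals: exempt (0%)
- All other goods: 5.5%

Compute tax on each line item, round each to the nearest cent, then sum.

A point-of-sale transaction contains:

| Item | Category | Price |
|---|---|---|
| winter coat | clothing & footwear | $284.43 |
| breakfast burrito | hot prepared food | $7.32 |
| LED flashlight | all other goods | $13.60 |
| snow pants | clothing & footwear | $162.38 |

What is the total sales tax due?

$19.70

Winter coat $284.43: clothing & footwear, $250.00 or more → 6.5% → $18.49
Breakfast burrito $7.32: hot prepared food → 6.25% → $0.46
LED flashlight $13.60: all other goods → 5.5% → $0.75
Snow pants $162.38: clothing & footwear, under $250.00 → 0% → $0.00
Total tax = $18.49 + $0.46 + $0.75 = $19.70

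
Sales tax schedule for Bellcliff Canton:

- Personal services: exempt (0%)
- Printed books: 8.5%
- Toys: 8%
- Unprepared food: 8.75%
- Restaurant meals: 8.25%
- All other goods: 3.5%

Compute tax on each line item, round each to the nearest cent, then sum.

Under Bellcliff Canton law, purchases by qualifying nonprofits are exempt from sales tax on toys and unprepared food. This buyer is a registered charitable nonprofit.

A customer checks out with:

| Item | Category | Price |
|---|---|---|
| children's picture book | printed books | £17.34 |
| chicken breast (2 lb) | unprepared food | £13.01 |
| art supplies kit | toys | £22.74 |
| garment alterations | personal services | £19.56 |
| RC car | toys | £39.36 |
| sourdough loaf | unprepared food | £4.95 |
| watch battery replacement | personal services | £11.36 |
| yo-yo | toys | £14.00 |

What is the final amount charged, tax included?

£143.79

Children's picture book £17.34: printed books → 8.5% → £1.47
Chicken breast (2 lb) £13.01: unprepared food, buyer-exempt → 0% → £0.00
Art supplies kit £22.74: toys, buyer-exempt → 0% → £0.00
Garment alterations £19.56: personal services → 0% → £0.00
RC car £39.36: toys, buyer-exempt → 0% → £0.00
Sourdough loaf £4.95: unprepared food, buyer-exempt → 0% → £0.00
Watch battery replacement £11.36: personal services → 0% → £0.00
Yo-yo £14.00: toys, buyer-exempt → 0% → £0.00
Subtotal = £142.32; tax = £1.47; total due = £143.79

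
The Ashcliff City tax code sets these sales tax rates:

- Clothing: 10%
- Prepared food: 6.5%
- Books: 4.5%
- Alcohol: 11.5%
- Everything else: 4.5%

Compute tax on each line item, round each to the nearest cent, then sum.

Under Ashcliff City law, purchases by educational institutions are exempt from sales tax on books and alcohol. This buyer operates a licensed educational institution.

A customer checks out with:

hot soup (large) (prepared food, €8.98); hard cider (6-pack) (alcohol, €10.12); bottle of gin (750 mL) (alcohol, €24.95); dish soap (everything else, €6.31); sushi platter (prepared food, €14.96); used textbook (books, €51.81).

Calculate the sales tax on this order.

€1.83

Hot soup (large) €8.98: prepared food → 6.5% → €0.58
Hard cider (6-pack) €10.12: alcohol, buyer-exempt → 0% → €0.00
Bottle of gin (750 mL) €24.95: alcohol, buyer-exempt → 0% → €0.00
Dish soap €6.31: everything else → 4.5% → €0.28
Sushi platter €14.96: prepared food → 6.5% → €0.97
Used textbook €51.81: books, buyer-exempt → 0% → €0.00
Total tax = €0.58 + €0.28 + €0.97 = €1.83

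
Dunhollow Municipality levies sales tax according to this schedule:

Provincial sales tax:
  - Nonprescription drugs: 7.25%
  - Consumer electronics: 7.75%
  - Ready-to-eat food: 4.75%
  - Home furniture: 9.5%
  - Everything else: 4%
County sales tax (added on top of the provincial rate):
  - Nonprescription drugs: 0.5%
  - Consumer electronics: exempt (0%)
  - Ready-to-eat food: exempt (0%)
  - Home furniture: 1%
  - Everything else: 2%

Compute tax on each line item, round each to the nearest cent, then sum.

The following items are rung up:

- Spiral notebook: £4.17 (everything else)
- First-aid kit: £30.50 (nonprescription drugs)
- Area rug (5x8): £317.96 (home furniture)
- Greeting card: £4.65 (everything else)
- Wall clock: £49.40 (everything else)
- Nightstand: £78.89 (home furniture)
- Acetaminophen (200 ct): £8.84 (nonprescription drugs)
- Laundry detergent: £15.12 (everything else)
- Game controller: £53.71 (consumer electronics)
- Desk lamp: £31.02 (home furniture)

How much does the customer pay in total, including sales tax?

£650.80

Spiral notebook £4.17: everything else → 4% + 2% county = 6% → £0.25
First-aid kit £30.50: nonprescription drugs → 7.25% + 0.5% county = 7.75% → £2.36
Area rug (5x8) £317.96: home furniture → 9.5% + 1% county = 10.5% → £33.39
Greeting card £4.65: everything else → 4% + 2% county = 6% → £0.28
Wall clock £49.40: everything else → 4% + 2% county = 6% → £2.96
Nightstand £78.89: home furniture → 9.5% + 1% county = 10.5% → £8.28
Acetaminophen (200 ct) £8.84: nonprescription drugs → 7.25% + 0.5% county = 7.75% → £0.69
Laundry detergent £15.12: everything else → 4% + 2% county = 6% → £0.91
Game controller £53.71: consumer electronics → 7.75% + 0% county = 7.75% → £4.16
Desk lamp £31.02: home furniture → 9.5% + 1% county = 10.5% → £3.26
Subtotal = £594.26; tax = £56.54; total due = £650.80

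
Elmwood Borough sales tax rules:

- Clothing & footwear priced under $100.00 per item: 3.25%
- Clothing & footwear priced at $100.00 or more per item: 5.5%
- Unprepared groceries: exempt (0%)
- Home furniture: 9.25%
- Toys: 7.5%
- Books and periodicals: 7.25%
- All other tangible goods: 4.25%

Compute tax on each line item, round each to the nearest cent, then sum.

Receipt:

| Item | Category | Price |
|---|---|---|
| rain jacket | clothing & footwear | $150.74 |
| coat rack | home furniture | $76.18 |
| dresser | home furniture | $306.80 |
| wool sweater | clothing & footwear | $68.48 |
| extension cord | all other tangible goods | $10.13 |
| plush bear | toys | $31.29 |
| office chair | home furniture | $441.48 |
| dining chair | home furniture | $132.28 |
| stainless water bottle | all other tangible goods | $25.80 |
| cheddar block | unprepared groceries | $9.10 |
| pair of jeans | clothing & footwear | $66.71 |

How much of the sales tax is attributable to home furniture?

$88.51

Coat rack $76.18: home furniture → 9.25% → $7.05
Dresser $306.80: home furniture → 9.25% → $28.38
Office chair $441.48: home furniture → 9.25% → $40.84
Dining chair $132.28: home furniture → 9.25% → $12.24
Tax on home furniture = $7.05 + $28.38 + $40.84 + $12.24 = $88.51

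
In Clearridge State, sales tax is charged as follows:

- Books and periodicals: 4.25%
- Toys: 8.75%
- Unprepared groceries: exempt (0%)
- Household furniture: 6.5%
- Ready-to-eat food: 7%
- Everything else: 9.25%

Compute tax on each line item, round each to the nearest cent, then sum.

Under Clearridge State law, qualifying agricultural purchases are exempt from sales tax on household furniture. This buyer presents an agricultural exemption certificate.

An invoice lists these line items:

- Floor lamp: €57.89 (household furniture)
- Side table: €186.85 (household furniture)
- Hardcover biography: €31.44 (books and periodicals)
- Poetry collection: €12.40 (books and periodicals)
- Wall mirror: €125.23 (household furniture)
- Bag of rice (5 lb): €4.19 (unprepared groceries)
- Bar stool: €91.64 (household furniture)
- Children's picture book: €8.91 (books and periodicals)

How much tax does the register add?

€2.25

Floor lamp €57.89: household furniture, buyer-exempt → 0% → €0.00
Side table €186.85: household furniture, buyer-exempt → 0% → €0.00
Hardcover biography €31.44: books and periodicals → 4.25% → €1.34
Poetry collection €12.40: books and periodicals → 4.25% → €0.53
Wall mirror €125.23: household furniture, buyer-exempt → 0% → €0.00
Bag of rice (5 lb) €4.19: unprepared groceries → 0% → €0.00
Bar stool €91.64: household furniture, buyer-exempt → 0% → €0.00
Children's picture book €8.91: books and periodicals → 4.25% → €0.38
Total tax = €1.34 + €0.53 + €0.38 = €2.25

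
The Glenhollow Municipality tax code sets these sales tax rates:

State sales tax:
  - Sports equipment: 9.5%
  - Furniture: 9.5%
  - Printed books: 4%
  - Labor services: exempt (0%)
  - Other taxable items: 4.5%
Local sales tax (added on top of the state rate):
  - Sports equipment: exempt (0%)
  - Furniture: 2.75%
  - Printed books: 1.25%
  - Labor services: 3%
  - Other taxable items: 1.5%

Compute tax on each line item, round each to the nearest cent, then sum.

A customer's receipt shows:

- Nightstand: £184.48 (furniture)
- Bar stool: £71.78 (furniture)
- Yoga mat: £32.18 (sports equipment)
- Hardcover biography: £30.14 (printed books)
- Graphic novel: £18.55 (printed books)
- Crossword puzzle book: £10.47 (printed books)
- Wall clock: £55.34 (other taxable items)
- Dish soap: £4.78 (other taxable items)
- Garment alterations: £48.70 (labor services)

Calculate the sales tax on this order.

£42.62

Nightstand £184.48: furniture → 9.5% + 2.75% local = 12.25% → £22.60
Bar stool £71.78: furniture → 9.5% + 2.75% local = 12.25% → £8.79
Yoga mat £32.18: sports equipment → 9.5% + 0% local = 9.5% → £3.06
Hardcover biography £30.14: printed books → 4% + 1.25% local = 5.25% → £1.58
Graphic novel £18.55: printed books → 4% + 1.25% local = 5.25% → £0.97
Crossword puzzle book £10.47: printed books → 4% + 1.25% local = 5.25% → £0.55
Wall clock £55.34: other taxable items → 4.5% + 1.5% local = 6% → £3.32
Dish soap £4.78: other taxable items → 4.5% + 1.5% local = 6% → £0.29
Garment alterations £48.70: labor services → 0% + 3% local = 3% → £1.46
Total tax = £22.60 + £8.79 + £3.06 + £1.58 + £0.97 + £0.55 + £3.32 + £0.29 + £1.46 = £42.62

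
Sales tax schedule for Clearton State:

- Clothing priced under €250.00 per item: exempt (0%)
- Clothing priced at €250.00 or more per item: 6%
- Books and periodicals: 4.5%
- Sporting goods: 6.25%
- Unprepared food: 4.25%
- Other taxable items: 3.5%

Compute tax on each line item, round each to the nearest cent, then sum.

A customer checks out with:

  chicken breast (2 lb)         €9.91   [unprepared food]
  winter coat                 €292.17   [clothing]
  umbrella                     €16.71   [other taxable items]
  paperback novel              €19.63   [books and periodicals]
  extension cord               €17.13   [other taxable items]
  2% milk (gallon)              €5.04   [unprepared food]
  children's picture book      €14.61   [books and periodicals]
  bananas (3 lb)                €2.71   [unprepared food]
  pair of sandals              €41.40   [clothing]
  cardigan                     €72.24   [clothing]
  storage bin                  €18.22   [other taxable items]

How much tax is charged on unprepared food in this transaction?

Chicken breast (2 lb) €9.91: unprepared food → 4.25% → €0.42
2% milk (gallon) €5.04: unprepared food → 4.25% → €0.21
Bananas (3 lb) €2.71: unprepared food → 4.25% → €0.12
Tax on unprepared food = €0.42 + €0.21 + €0.12 = €0.75

€0.75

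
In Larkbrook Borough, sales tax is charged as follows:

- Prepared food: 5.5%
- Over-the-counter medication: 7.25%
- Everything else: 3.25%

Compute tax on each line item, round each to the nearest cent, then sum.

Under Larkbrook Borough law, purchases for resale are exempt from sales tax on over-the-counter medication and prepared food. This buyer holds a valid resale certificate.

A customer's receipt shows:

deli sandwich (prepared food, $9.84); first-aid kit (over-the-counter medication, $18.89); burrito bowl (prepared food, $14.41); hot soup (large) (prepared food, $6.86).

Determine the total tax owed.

Deli sandwich $9.84: prepared food, buyer-exempt → 0% → $0.00
First-aid kit $18.89: over-the-counter medication, buyer-exempt → 0% → $0.00
Burrito bowl $14.41: prepared food, buyer-exempt → 0% → $0.00
Hot soup (large) $6.86: prepared food, buyer-exempt → 0% → $0.00
Total tax = $0.00

$0.00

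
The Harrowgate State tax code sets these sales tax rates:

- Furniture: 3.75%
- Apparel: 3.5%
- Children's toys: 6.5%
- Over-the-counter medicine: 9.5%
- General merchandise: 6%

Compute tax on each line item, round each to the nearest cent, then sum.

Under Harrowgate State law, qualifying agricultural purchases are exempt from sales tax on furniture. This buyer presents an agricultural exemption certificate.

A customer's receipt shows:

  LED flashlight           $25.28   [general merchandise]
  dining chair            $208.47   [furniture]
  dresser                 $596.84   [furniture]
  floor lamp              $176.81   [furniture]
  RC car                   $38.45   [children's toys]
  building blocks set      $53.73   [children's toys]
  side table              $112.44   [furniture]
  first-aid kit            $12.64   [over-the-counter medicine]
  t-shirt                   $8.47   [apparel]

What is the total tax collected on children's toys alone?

$5.99

RC car $38.45: children's toys → 6.5% → $2.50
Building blocks set $53.73: children's toys → 6.5% → $3.49
Tax on children's toys = $2.50 + $3.49 = $5.99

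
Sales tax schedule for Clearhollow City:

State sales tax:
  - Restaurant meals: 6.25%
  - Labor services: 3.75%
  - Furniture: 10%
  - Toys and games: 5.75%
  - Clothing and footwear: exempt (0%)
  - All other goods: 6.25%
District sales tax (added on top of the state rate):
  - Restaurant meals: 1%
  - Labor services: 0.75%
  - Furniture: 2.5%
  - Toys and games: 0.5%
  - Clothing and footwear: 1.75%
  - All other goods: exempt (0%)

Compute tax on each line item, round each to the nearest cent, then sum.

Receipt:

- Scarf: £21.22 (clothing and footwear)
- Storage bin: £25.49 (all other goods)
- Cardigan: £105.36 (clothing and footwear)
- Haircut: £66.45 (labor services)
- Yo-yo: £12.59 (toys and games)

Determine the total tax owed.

Scarf £21.22: clothing and footwear → 0% + 1.75% district = 1.75% → £0.37
Storage bin £25.49: all other goods → 6.25% + 0% district = 6.25% → £1.59
Cardigan £105.36: clothing and footwear → 0% + 1.75% district = 1.75% → £1.84
Haircut £66.45: labor services → 3.75% + 0.75% district = 4.5% → £2.99
Yo-yo £12.59: toys and games → 5.75% + 0.5% district = 6.25% → £0.79
Total tax = £0.37 + £1.59 + £1.84 + £2.99 + £0.79 = £7.58

£7.58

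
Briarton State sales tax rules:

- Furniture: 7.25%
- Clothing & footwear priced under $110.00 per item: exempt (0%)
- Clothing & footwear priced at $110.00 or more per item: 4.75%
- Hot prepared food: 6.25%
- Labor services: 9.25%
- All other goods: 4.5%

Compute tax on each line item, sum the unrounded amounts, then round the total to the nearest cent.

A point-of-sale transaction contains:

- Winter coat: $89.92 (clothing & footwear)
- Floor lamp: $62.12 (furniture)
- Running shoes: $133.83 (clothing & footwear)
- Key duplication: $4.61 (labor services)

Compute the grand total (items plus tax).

Winter coat $89.92: clothing & footwear, under $110.00 → 0% → $0.00
Floor lamp $62.12: furniture → 7.25% → $4.5037
Running shoes $133.83: clothing & footwear, $110.00 or more → 4.75% → $6.356925
Key duplication $4.61: labor services → 9.25% → $0.426425
Subtotal = $290.48; unrounded tax = $11.28705 → $11.29; total due = $301.77

$301.77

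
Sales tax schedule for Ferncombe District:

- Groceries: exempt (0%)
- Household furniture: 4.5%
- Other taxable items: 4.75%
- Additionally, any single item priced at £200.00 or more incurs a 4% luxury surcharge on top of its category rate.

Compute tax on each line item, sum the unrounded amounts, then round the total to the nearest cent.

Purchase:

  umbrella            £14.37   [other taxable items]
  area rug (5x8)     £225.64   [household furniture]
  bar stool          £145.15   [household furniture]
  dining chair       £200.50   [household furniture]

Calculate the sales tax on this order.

£43.44

Umbrella £14.37: other taxable items → 4.75% → £0.682575
Area rug (5x8) £225.64: household furniture → 4.5% + 4% surcharge = 8.5% → £19.1794
Bar stool £145.15: household furniture → 4.5% → £6.53175
Dining chair £200.50: household furniture → 4.5% + 4% surcharge = 8.5% → £17.0425
Unrounded tax sum = £43.436225 → £43.44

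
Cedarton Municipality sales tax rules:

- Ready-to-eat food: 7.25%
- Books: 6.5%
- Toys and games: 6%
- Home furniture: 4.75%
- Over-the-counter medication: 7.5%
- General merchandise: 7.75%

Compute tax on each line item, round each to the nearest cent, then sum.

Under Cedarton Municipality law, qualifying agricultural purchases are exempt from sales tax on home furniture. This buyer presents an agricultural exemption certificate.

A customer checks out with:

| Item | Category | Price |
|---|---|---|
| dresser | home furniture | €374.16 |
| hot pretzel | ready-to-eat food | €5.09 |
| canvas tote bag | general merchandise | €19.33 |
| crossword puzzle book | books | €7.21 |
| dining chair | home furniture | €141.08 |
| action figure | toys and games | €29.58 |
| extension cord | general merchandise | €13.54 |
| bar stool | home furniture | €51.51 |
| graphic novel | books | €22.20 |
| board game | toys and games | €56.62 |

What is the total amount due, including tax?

Dresser €374.16: home furniture, buyer-exempt → 0% → €0.00
Hot pretzel €5.09: ready-to-eat food → 7.25% → €0.37
Canvas tote bag €19.33: general merchandise → 7.75% → €1.50
Crossword puzzle book €7.21: books → 6.5% → €0.47
Dining chair €141.08: home furniture, buyer-exempt → 0% → €0.00
Action figure €29.58: toys and games → 6% → €1.77
Extension cord €13.54: general merchandise → 7.75% → €1.05
Bar stool €51.51: home furniture, buyer-exempt → 0% → €0.00
Graphic novel €22.20: books → 6.5% → €1.44
Board game €56.62: toys and games → 6% → €3.40
Subtotal = €720.32; tax = €10.00; total due = €730.32

€730.32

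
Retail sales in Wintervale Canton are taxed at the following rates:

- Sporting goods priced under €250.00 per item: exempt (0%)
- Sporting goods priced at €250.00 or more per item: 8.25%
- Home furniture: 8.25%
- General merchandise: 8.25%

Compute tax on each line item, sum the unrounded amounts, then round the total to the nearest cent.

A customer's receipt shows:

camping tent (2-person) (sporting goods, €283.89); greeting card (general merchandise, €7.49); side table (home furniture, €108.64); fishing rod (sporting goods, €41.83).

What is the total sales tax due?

Camping tent (2-person) €283.89: sporting goods, €250.00 or more → 8.25% → €23.420925
Greeting card €7.49: general merchandise → 8.25% → €0.617925
Side table €108.64: home furniture → 8.25% → €8.9628
Fishing rod €41.83: sporting goods, under €250.00 → 0% → €0.00
Unrounded tax sum = €33.00165 → €33.00

€33.00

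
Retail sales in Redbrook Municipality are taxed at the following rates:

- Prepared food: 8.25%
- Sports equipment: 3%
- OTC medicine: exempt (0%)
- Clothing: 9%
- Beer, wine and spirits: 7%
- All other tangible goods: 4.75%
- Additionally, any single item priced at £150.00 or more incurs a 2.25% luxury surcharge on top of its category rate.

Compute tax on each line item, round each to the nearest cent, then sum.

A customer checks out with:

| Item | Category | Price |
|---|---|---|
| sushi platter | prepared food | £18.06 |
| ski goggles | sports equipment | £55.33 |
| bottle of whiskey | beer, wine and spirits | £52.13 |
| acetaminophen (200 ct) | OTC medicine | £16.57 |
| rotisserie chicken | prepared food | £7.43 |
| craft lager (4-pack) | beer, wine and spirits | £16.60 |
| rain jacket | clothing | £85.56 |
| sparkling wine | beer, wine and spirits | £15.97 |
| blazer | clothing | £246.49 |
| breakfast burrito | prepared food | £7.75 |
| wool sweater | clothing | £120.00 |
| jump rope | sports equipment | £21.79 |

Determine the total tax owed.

Sushi platter £18.06: prepared food → 8.25% → £1.49
Ski goggles £55.33: sports equipment → 3% → £1.66
Bottle of whiskey £52.13: beer, wine and spirits → 7% → £3.65
Acetaminophen (200 ct) £16.57: OTC medicine → 0% → £0.00
Rotisserie chicken £7.43: prepared food → 8.25% → £0.61
Craft lager (4-pack) £16.60: beer, wine and spirits → 7% → £1.16
Rain jacket £85.56: clothing → 9% → £7.70
Sparkling wine £15.97: beer, wine and spirits → 7% → £1.12
Blazer £246.49: clothing → 9% + 2.25% surcharge = 11.25% → £27.73
Breakfast burrito £7.75: prepared food → 8.25% → £0.64
Wool sweater £120.00: clothing → 9% → £10.80
Jump rope £21.79: sports equipment → 3% → £0.65
Total tax = £1.49 + £1.66 + £3.65 + £0.61 + £1.16 + £7.70 + £1.12 + £27.73 + £0.64 + £10.80 + £0.65 = £57.21

£57.21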